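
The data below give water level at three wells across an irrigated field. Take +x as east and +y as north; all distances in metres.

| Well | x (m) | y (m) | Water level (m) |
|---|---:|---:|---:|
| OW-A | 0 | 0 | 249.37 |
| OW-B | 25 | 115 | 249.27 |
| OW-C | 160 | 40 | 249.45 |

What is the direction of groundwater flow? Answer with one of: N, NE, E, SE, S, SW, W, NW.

NW

Differences from OW-A: to OW-B (Δx, Δy, Δh) = (25, 115, -0.10); to OW-C = (160, 40, +0.08).
Solve a·Δx + b·Δy = Δh: det = 25·40 − 160·115 = -17400.
∂h/∂x = [(-0.10)·40 − (+0.08)·115] / -17400 = +0.0007586
∂h/∂y = [25·(+0.08) − 160·(-0.10)] / -17400 = -0.001034
Flow = −∇h = (-0.0007586 east, +0.001034 north), which points northwest.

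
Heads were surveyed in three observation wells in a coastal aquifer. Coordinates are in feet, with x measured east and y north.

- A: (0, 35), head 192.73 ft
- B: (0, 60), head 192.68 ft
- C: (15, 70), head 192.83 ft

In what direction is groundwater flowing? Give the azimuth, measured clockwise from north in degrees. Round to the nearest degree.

Taking A as reference: B−A = (0, 25, -0.05); C−A = (15, 35, +0.10).
Solve a·Δx + b·Δy = Δh: det = 0·35 − 15·25 = -375.
∂h/∂x = [(-0.05)·35 − (+0.10)·25] / -375 = +0.01133
∂h/∂y = [0·(+0.10) − 15·(-0.05)] / -375 = -0.002000
Flow direction (−∇h) has components (-0.01133 E, +0.002000 N).
Azimuth = atan2(E, N) = atan2(-0.01133, +0.002000) = 280.0° ≈ 280°.

280°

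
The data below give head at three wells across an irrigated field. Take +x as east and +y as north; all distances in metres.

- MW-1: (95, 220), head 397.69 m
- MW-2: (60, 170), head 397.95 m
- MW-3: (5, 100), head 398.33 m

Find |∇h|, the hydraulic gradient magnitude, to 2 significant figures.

0.0043

With h = a·x + b·y + c and MW-1 as origin, the differences give:
  (-35)·a + (-50)·b = +0.26
  (-90)·a + (-120)·b = +0.64
Eliminate b (×(-120) and ×(-50), subtract): -300·a = 0.800 → a = ∂h/∂x = -0.002667
Back-substitute: b = ∂h/∂y = -0.003333.
|∇h| = √(-0.002667² + -0.003333²) = 0.004269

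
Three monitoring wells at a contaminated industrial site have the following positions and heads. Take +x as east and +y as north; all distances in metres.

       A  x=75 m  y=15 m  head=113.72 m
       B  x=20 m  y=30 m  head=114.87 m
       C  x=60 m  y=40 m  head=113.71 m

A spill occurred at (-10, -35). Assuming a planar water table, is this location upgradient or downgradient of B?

With h = a·x + b·y + c and A as origin, the differences give:
  (-55)·a + 15·b = +1.15
  (-15)·a + 25·b = -0.01
Eliminate b (×25 and ×15, subtract): -1150·a = 28.900 → a = ∂h/∂x = -0.02513
Back-substitute: b = ∂h/∂y = -0.01548.
Head at (-10, -35) = 113.72 + (-0.02513)·(-85) + (-0.01548)·(-50) = 116.63 m.
That is higher than the 114.87 m at B, so the point is upgradient.

upgradient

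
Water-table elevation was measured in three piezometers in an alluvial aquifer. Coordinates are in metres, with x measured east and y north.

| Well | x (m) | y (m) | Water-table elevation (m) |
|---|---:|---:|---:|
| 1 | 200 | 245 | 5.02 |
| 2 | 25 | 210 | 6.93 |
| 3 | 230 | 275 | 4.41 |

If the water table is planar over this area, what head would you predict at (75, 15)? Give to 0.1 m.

8.8 m

Taking 1 as reference: 2−1 = (-175, -35, +1.91); 3−1 = (30, 30, -0.61).
Solve a·Δx + b·Δy = Δh: det = (-175)·30 − 30·(-35) = -4200.
∂h/∂x = [(+1.91)·30 − (-0.61)·(-35)] / -4200 = -0.008560
∂h/∂y = [(-175)·(-0.61) − 30·(+1.91)] / -4200 = -0.01177
h(75, 15) = 5.02 + (-0.008560)·(-125) + (-0.01177)·(-230) = 5.02 +1.070 +2.708 = 8.798 m.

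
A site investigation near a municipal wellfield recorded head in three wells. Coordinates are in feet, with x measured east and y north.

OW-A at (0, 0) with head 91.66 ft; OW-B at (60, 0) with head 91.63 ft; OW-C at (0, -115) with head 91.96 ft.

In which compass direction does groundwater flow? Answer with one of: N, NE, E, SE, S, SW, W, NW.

∂h/∂x = (91.63 − 91.66) / (60 − 0) = -0.0005000
∂h/∂y = (91.96 − 91.66) / (-115 − 0) = -0.002609
Flow = −∇h = (+0.0005000 east, +0.002609 north), which points north.

N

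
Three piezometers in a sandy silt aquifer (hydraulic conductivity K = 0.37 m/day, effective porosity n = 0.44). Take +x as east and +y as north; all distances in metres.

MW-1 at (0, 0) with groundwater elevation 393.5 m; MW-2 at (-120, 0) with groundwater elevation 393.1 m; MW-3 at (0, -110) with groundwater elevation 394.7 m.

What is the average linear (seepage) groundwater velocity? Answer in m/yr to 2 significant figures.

∂h/∂x = (393.1 − 393.5) / (-120 − 0) = +0.003333
∂h/∂y = (394.7 − 393.5) / (-110 − 0) = -0.01091
|∇h| = √(0.003333² + -0.01091²) = 0.01141
Seepage velocity v = K·i/n = 0.37 × 0.01141 / 0.44 = 0.009595 m/day = 3.505 m/yr.

3.5 m/yr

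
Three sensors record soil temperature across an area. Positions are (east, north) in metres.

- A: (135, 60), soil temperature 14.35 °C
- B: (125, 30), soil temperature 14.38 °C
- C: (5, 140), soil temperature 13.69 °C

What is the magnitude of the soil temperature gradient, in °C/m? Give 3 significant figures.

0.00432 °C/m

Taking A as reference: B−A = (-10, -30, +0.03); C−A = (-130, 80, -0.66).
Determinant of the coordinate differences = (-10)·80 − (-130)·(-30) = -4700.
∂T/∂x = [(+0.03)·80 − (-0.66)·(-30)] / -4700 = +0.003702
∂T/∂y = [(-10)·(-0.66) − (-130)·(+0.03)] / -4700 = -0.002234
|∇f| = √(0.003702² + -0.002234²) = 0.004324 °C/m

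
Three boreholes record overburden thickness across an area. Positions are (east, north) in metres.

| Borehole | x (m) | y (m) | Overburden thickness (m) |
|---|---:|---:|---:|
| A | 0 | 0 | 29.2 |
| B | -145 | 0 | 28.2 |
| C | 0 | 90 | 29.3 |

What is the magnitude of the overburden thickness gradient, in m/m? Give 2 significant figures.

∂d/∂x = (28.2 − 29.2) / (-145 − 0) = +0.006897
∂d/∂y = (29.3 − 29.2) / (90 − 0) = +0.001111
|∇f| = √(0.006897² + 0.001111²) = 0.006986 m/m

0.0070 m/m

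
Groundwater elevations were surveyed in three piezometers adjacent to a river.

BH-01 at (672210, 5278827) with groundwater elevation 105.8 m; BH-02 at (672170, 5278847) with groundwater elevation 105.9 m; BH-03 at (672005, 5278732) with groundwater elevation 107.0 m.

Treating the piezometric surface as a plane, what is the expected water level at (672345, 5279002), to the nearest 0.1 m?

104.6 m

Taking BH-01 as reference: BH-02−BH-01 = (-40, 20, +0.1); BH-03−BH-01 = (-205, -95, +1.2).
Determinant of the coordinate differences = (-40)·(-95) − (-205)·20 = 7900.
∂h/∂x = [(+0.1)·(-95) − (+1.2)·20] / 7900 = -0.004241
∂h/∂y = [(-40)·(+1.2) − (-205)·(+0.1)] / 7900 = -0.003481
h(672345, 5279002) = 105.8 + (-0.004241)·(135) + (-0.003481)·(175) = 105.8 -0.572 -0.609 = 104.618 m.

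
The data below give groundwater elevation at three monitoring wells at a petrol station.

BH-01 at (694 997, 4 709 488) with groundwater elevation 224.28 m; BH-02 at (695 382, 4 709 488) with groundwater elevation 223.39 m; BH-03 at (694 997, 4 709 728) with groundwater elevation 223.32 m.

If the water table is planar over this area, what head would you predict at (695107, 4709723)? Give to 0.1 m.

223.1 m

∂h/∂x = (223.39 − 224.28) / (695382 − 694997) = -0.002312
∂h/∂y = (223.32 − 224.28) / (4709728 − 4709488) = -0.004000
h(695107, 4709723) = 224.28 + (-0.002312)·(110) + (-0.004000)·(235) = 224.28 -0.254 -0.940 = 223.086 m.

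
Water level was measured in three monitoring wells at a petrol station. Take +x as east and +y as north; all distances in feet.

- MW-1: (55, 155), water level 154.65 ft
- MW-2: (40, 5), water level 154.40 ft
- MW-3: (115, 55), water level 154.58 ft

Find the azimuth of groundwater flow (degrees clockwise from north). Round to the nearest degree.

222°

With h = a·x + b·y + c and MW-1 as origin, the differences give:
  (-15)·a + (-150)·b = -0.25
  60·a + (-100)·b = -0.07
Eliminate b (×(-100) and ×(-150), subtract): 10500·a = 14.500 → a = ∂h/∂x = +0.001381
Back-substitute: b = ∂h/∂y = +0.001529.
Flow direction (−∇h) has components (-0.001381 E, -0.001529 N).
Azimuth = atan2(E, N) = atan2(-0.001381, -0.001529) = 222.1° ≈ 222°.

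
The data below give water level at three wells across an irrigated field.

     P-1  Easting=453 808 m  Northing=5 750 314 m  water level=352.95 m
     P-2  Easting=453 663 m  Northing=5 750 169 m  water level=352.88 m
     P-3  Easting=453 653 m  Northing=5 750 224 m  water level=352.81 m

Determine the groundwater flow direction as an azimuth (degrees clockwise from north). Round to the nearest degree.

Taking P-1 as reference: P-2−P-1 = (-145, -145, -0.07); P-3−P-1 = (-155, -90, -0.14).
Determinant of the coordinate differences = (-145)·(-90) − (-155)·(-145) = -9425.
∂h/∂x = [(-0.07)·(-90) − (-0.14)·(-145)] / -9425 = +0.001485
∂h/∂y = [(-145)·(-0.14) − (-155)·(-0.07)] / -9425 = -0.001003
Flow direction (−∇h) has components (-0.001485 E, +0.001003 N).
Azimuth = atan2(E, N) = atan2(-0.001485, +0.001003) = 304.0° ≈ 304°.

304°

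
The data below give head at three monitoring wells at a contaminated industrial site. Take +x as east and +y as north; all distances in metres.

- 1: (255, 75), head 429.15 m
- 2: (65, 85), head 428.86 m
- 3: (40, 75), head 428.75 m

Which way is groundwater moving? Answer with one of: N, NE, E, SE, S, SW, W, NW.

With h = a·x + b·y + c and 1 as origin, the differences give:
  (-190)·a + 10·b = -0.29
  (-215)·a + 0·b = -0.40
Eliminate b (×0 and ×10, subtract): 2150·a = 4.000 → a = ∂h/∂x = +0.001860
Back-substitute: b = ∂h/∂y = +0.006349.
Flow = −∇h = (-0.001860 east, -0.006349 north), which points south.

S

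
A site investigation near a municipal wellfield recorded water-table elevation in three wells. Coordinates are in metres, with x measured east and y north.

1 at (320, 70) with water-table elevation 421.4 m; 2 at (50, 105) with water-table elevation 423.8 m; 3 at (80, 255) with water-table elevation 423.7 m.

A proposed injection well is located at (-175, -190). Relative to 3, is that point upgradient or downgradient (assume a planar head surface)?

upgradient

Taking 1 as reference: 2−1 = (-270, 35, +2.4); 3−1 = (-240, 185, +2.3).
Determinant of the coordinate differences = (-270)·185 − (-240)·35 = -41550.
∂h/∂x = [(+2.4)·185 − (+2.3)·35] / -41550 = -0.008748
∂h/∂y = [(-270)·(+2.3) − (-240)·(+2.4)] / -41550 = +0.001083
Head at (-175, -190) = 421.4 + (-0.008748)·(-495) + (+0.001083)·(-260) = 425.45 m.
That is higher than the 423.7 m at 3, so the point is upgradient.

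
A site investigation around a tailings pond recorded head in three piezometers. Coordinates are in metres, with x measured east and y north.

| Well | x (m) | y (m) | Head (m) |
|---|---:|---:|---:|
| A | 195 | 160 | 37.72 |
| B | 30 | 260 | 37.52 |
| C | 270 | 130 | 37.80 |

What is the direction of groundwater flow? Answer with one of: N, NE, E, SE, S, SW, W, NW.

NW

Taking A as reference: B−A = (-165, 100, -0.20); C−A = (75, -30, +0.08).
Solve a·Δx + b·Δy = Δh: det = (-165)·(-30) − 75·100 = -2550.
∂h/∂x = [(-0.20)·(-30) − (+0.08)·100] / -2550 = +0.0007843
∂h/∂y = [(-165)·(+0.08) − 75·(-0.20)] / -2550 = -0.0007059
Flow = −∇h = (-0.0007843 east, +0.0007059 north), which points northwest.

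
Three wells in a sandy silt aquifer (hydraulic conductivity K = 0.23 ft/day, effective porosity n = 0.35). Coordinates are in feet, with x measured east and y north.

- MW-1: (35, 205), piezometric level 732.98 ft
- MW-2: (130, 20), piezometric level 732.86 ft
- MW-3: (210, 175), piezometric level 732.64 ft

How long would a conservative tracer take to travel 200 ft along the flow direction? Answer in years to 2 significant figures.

410 years

Taking MW-1 as reference: MW-2−MW-1 = (95, -185, -0.12); MW-3−MW-1 = (175, -30, -0.34).
Determinant of the coordinate differences = 95·(-30) − 175·(-185) = 29525.
∂h/∂x = [(-0.12)·(-30) − (-0.34)·(-185)] / 29525 = -0.002008
∂h/∂y = [95·(-0.34) − 175·(-0.12)] / 29525 = -0.0003827
|∇h| = √(-0.002008² + -0.0003827²) = 0.002044
Seepage velocity v = K·i/n = 0.23 × 0.002044 / 0.35 = 0.001343 ft/day.
t = 200 / 0.001343 = 1.489e+05 days = 408 years.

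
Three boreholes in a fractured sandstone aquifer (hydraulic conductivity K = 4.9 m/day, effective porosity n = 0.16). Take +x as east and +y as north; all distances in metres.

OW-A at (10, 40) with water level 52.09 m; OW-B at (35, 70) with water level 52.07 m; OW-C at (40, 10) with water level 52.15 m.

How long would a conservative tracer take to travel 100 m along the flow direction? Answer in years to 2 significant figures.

6.1 years

Differences from OW-A: to OW-B (Δx, Δy, Δh) = (25, 30, -0.02); to OW-C = (30, -30, +0.06).
Solve a·Δx + b·Δy = Δh: det = 25·(-30) − 30·30 = -1650.
∂h/∂x = [(-0.02)·(-30) − (+0.06)·30] / -1650 = +0.0007273
∂h/∂y = [25·(+0.06) − 30·(-0.02)] / -1650 = -0.001273
|∇h| = √(0.0007273² + -0.001273²) = 0.001466
Seepage velocity v = K·i/n = 4.9 × 0.001466 / 0.16 = 0.0449 m/day.
t = 100 / 0.0449 = 2227 days = 6.1 years.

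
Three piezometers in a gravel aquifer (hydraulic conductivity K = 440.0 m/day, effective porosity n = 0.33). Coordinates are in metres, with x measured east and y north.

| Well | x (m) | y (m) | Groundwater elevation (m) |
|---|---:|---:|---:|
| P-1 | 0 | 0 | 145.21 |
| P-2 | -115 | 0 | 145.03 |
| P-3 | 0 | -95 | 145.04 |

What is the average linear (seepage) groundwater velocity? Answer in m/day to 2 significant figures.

∂h/∂x = (145.03 − 145.21) / (-115 − 0) = +0.001565
∂h/∂y = (145.04 − 145.21) / (-95 − 0) = +0.001789
|∇h| = √(0.001565² + 0.001789²) = 0.002377
Seepage velocity v = K·i/n = 440.0 × 0.002377 / 0.33 = 3.169 m/day.

3.2 m/day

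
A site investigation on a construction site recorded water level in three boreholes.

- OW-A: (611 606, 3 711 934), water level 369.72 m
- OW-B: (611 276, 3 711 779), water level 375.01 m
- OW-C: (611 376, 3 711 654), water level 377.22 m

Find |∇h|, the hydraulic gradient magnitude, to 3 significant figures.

Taking OW-A as reference: OW-B−OW-A = (-330, -155, +5.29); OW-C−OW-A = (-230, -280, +7.50).
Determinant of the coordinate differences = (-330)·(-280) − (-230)·(-155) = 56750.
∂h/∂x = [(+5.29)·(-280) − (+7.50)·(-155)] / 56750 = -0.005616
∂h/∂y = [(-330)·(+7.50) − (-230)·(+5.29)] / 56750 = -0.02217
|∇h| = √(-0.005616² + -0.02217²) = 0.02287

0.0229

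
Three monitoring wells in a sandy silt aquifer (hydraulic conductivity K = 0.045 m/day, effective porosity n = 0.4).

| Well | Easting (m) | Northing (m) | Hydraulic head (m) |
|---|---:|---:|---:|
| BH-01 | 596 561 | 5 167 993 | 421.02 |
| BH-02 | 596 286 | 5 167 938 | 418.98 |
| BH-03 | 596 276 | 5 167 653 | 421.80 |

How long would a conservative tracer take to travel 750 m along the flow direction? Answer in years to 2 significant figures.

With h = a·x + b·y + c and BH-01 as origin, the differences give:
  (-275)·a + (-55)·b = -2.04
  (-285)·a + (-340)·b = +0.78
Eliminate b (×(-340) and ×(-55), subtract): 77825·a = 736.500 → a = ∂h/∂x = +0.009464
Back-substitute: b = ∂h/∂y = -0.01023.
|∇h| = √(0.009464² + -0.01023²) = 0.01394
Seepage velocity v = K·i/n = 0.045 × 0.01394 / 0.4 = 0.001568 m/day.
t = 750 / 0.001568 = 4.783e+05 days = 1.31e+03 years.

1300 years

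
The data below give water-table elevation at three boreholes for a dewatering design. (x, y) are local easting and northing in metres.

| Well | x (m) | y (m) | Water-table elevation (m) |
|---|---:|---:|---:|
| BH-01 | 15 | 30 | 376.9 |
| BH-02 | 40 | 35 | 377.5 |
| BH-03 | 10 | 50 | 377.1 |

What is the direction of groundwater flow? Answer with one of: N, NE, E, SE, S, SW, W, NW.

Differences from BH-01: to BH-02 (Δx, Δy, Δh) = (25, 5, +0.6); to BH-03 = (-5, 20, +0.2).
Solve a·Δx + b·Δy = Δh: det = 25·20 − (-5)·5 = 525.
∂h/∂x = [(+0.6)·20 − (+0.2)·5] / 525 = +0.02095
∂h/∂y = [25·(+0.2) − (-5)·(+0.6)] / 525 = +0.01524
Flow = −∇h = (-0.02095 east, -0.01524 north), which points southwest.

SW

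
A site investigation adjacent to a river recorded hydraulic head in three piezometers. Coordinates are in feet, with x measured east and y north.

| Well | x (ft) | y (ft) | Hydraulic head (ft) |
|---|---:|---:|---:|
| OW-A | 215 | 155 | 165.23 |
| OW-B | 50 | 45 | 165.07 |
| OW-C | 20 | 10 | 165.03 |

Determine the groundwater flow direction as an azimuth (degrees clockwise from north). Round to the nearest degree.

214°

With h = a·x + b·y + c and OW-A as origin, the differences give:
  (-165)·a + (-110)·b = -0.16
  (-195)·a + (-145)·b = -0.20
Eliminate b (×(-145) and ×(-110), subtract): 2475·a = 1.200 → a = ∂h/∂x = +0.0004848
Back-substitute: b = ∂h/∂y = +0.0007273.
Flow direction (−∇h) has components (-0.0004848 E, -0.0007273 N).
Azimuth = atan2(E, N) = atan2(-0.0004848, -0.0007273) = 213.7° ≈ 214°.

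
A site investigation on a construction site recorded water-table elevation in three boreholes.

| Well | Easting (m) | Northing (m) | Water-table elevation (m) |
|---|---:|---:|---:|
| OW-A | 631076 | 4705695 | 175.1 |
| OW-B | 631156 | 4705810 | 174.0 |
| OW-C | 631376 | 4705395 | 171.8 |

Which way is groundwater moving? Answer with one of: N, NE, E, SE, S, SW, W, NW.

Three-point gradient (reference OW-A): Δ to OW-B = (80, 115, -1.1), Δ to OW-C = (300, -300, -3.3).
∂h/∂x = -0.01213, ∂h/∂y = -0.001128 (det = -58500).
Flow = −∇h = (+0.01213 east, +0.001128 north), which points east.

E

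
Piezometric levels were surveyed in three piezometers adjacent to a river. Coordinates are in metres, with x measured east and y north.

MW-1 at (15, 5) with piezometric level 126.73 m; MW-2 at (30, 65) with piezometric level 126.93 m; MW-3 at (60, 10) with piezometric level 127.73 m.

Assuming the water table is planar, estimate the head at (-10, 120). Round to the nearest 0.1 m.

Three-point gradient (reference MW-1): Δ to MW-2 = (15, 60, +0.20), Δ to MW-3 = (45, 5, +1.00).
∂h/∂x = +0.02248, ∂h/∂y = -0.002286 (det = -2625).
h(-10, 120) = 126.73 + (+0.02248)·(-25) + (-0.002286)·(115) = 126.73 -0.562 -0.263 = 125.905 m.

125.9 m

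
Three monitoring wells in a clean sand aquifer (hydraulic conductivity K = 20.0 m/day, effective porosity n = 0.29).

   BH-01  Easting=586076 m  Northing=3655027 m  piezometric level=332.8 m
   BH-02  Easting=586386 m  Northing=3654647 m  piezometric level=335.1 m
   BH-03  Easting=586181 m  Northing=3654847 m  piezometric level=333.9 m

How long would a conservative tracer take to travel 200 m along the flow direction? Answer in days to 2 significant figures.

460 days

With h = a·x + b·y + c and BH-01 as origin, the differences give:
  310·a + (-380)·b = +2.3
  105·a + (-180)·b = +1.1
Eliminate b (×(-180) and ×(-380), subtract): -15900·a = 4.00 → a = ∂h/∂x = -0.0002516
Back-substitute: b = ∂h/∂y = -0.006258.
|∇h| = √(-0.0002516² + -0.006258²) = 0.006263
Seepage velocity v = K·i/n = 20.0 × 0.006263 / 0.29 = 0.4319 m/day.
t = 200 / 0.4319 = 463.1 days.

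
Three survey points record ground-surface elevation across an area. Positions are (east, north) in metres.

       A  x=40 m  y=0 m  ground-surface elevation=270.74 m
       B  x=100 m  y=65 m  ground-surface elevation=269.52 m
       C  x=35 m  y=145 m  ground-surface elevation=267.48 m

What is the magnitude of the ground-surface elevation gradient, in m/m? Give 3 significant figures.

Differences from A: to B (Δx, Δy, Δh) = (60, 65, -1.22); to C = (-5, 145, -3.26).
Solve a·Δx + b·Δy = Δz: det = 60·145 − (-5)·65 = 9025.
∂z/∂x = [(-1.22)·145 − (-3.26)·65] / 9025 = +0.003878
∂z/∂y = [60·(-3.26) − (-5)·(-1.22)] / 9025 = -0.02235
|∇f| = √(0.003878² + -0.02235²) = 0.02268 m/m

0.0227 m/m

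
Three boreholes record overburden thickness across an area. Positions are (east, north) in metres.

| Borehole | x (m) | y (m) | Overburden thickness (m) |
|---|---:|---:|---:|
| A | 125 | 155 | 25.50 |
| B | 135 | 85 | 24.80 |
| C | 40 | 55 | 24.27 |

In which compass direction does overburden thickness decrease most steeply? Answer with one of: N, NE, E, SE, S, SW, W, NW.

S

With d = a·x + b·y + c and A as origin, the differences give:
  10·a + (-70)·b = -0.70
  (-85)·a + (-100)·b = -1.23
Eliminate b (×(-100) and ×(-70), subtract): -6950·a = -16.100 → a = ∂d/∂x = +0.002317
Back-substitute: b = ∂d/∂y = +0.01033.
Steepest decrease is along −∇f = (-0.002317 E, -0.01033 N) → south.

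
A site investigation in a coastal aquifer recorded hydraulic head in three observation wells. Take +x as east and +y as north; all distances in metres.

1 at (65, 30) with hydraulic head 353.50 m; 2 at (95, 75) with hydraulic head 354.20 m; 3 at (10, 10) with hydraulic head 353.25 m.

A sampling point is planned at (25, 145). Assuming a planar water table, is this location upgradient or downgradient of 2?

upgradient

Differences from 1: to 2 (Δx, Δy, Δh) = (30, 45, +0.70); to 3 = (-55, -20, -0.25).
Determinant of the coordinate differences = 30·(-20) − (-55)·45 = 1875.
∂h/∂x = [(+0.70)·(-20) − (-0.25)·45] / 1875 = -0.001467
∂h/∂y = [30·(-0.25) − (-55)·(+0.70)] / 1875 = +0.01653
Head at (25, 145) = 353.50 + (-0.001467)·(-40) + (+0.01653)·(115) = 355.46 m.
That is higher than the 354.20 m at 2, so the point is upgradient.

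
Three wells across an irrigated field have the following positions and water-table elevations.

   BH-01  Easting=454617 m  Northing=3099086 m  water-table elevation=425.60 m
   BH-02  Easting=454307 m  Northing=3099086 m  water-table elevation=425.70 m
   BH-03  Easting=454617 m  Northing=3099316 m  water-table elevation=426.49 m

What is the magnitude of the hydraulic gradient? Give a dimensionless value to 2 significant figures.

∂h/∂x = (425.70 − 425.60) / (454307 − 454617) = -0.0003226
∂h/∂y = (426.49 − 425.60) / (3099316 − 3099086) = +0.003870
|∇h| = √(-0.0003226² + 0.003870²) = 0.003883

0.0039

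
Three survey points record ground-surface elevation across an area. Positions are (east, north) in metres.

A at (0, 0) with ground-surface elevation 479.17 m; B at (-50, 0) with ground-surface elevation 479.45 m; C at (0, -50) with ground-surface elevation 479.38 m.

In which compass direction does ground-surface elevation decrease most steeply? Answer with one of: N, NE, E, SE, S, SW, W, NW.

∂z/∂x = (479.45 − 479.17) / (-50 − 0) = -0.005600
∂z/∂y = (479.38 − 479.17) / (-50 − 0) = -0.004200
Steepest decrease is along −∇f = (+0.005600 E, +0.004200 N) → northeast.

NE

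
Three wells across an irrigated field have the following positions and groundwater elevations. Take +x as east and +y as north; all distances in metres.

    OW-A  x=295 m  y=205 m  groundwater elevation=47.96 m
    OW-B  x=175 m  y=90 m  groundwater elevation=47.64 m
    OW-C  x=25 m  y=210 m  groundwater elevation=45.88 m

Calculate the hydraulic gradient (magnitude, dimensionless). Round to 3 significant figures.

0.00919

With h = a·x + b·y + c and OW-A as origin, the differences give:
  (-120)·a + (-115)·b = -0.32
  (-270)·a + 5·b = -2.08
Eliminate b (×5 and ×(-115), subtract): -31650·a = -240.800 → a = ∂h/∂x = +0.007608
Back-substitute: b = ∂h/∂y = -0.005156.
|∇h| = √(0.007608² + -0.005156²) = 0.009191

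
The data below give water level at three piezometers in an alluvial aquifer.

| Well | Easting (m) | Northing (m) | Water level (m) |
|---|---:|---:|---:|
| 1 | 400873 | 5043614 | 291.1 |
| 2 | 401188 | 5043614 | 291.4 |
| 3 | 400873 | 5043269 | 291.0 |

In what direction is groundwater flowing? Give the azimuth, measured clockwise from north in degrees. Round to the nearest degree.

∂h/∂x = (291.4 − 291.1) / (401188 − 400873) = +0.0009524
∂h/∂y = (291.0 − 291.1) / (5043269 − 5043614) = +0.0002899
Flow direction (−∇h) has components (-0.0009524 E, -0.0002899 N).
Azimuth = atan2(E, N) = atan2(-0.0009524, -0.0002899) = 253.1° ≈ 253°.

253°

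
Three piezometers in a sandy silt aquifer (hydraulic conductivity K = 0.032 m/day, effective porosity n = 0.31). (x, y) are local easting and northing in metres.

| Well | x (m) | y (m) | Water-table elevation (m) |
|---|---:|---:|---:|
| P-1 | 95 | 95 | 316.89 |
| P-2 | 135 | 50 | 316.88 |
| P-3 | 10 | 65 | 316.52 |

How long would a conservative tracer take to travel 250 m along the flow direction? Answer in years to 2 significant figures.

Taking P-1 as reference: P-2−P-1 = (40, -45, -0.01); P-3−P-1 = (-85, -30, -0.37).
Determinant of the coordinate differences = 40·(-30) − (-85)·(-45) = -5025.
∂h/∂x = [(-0.01)·(-30) − (-0.37)·(-45)] / -5025 = +0.003254
∂h/∂y = [40·(-0.37) − (-85)·(-0.01)] / -5025 = +0.003114
|∇h| = √(0.003254² + 0.003114²) = 0.004504
Seepage velocity v = K·i/n = 0.032 × 0.004504 / 0.31 = 0.0004649 m/day.
t = 250 / 0.0004649 = 5.378e+05 days = 1.47e+03 years.

1500 years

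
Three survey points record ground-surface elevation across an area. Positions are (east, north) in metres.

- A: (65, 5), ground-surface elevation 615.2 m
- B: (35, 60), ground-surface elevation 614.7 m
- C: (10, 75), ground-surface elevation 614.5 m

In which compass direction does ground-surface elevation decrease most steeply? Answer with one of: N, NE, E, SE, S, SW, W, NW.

Taking A as reference: B−A = (-30, 55, -0.5); C−A = (-55, 70, -0.7).
Determinant of the coordinate differences = (-30)·70 − (-55)·55 = 925.
∂z/∂x = [(-0.5)·70 − (-0.7)·55] / 925 = +0.003784
∂z/∂y = [(-30)·(-0.7) − (-55)·(-0.5)] / 925 = -0.007027
Steepest decrease is along −∇f = (-0.003784 E, +0.007027 N) → northwest.

NW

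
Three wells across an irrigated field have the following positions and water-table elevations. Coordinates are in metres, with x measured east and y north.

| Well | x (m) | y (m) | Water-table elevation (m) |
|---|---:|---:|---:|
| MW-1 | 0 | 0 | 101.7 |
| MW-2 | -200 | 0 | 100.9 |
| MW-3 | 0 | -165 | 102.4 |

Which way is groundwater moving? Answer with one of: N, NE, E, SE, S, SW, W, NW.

NW

∂h/∂x = (100.9 − 101.7) / (-200 − 0) = +0.004000
∂h/∂y = (102.4 − 101.7) / (-165 − 0) = -0.004242
Flow = −∇h = (-0.004000 east, +0.004242 north), which points northwest.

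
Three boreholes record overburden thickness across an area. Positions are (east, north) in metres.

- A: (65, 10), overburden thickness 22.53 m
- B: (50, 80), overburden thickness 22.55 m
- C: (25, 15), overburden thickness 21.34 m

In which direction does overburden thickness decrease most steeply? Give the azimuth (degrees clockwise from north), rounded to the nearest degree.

Taking A as reference: B−A = (-15, 70, +0.02); C−A = (-40, 5, -1.19).
Determinant of the coordinate differences = (-15)·5 − (-40)·70 = 2725.
∂d/∂x = [(+0.02)·5 − (-1.19)·70] / 2725 = +0.03061
∂d/∂y = [(-15)·(-1.19) − (-40)·(+0.02)] / 2725 = +0.006844
Steepest decrease is along −∇f: components (-0.03061 E, -0.006844 N).
Azimuth = atan2(-0.03061, -0.006844) = 257.4° ≈ 257°.

257°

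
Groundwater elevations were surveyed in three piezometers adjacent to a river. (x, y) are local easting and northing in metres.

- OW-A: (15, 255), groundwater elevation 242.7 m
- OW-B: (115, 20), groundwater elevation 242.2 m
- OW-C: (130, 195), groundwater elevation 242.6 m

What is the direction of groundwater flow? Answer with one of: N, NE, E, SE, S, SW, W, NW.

With h = a·x + b·y + c and OW-A as origin, the differences give:
  100·a + (-235)·b = -0.5
  115·a + (-60)·b = -0.1
Eliminate b (×(-60) and ×(-235), subtract): 21025·a = 6.50 → a = ∂h/∂x = +0.0003092
Back-substitute: b = ∂h/∂y = +0.002259.
Flow = −∇h = (-0.0003092 east, -0.002259 north), which points south.

S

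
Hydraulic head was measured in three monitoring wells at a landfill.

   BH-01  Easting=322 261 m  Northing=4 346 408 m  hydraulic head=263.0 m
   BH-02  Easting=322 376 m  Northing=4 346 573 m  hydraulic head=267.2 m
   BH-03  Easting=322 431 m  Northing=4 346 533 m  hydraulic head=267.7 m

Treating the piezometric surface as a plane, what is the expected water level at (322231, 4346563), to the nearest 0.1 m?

264.4 m

Differences from BH-01: to BH-02 (Δx, Δy, Δh) = (115, 165, +4.2); to BH-03 = (170, 125, +4.7).
Solve a·Δx + b·Δy = Δh: det = 115·125 − 170·165 = -13675.
∂h/∂x = [(+4.2)·125 − (+4.7)·165] / -13675 = +0.01832
∂h/∂y = [115·(+4.7) − 170·(+4.2)] / -13675 = +0.01269
h(322231, 4346563) = 263.0 + (+0.01832)·(-30) + (+0.01269)·(155) = 263.0 -0.550 +1.967 = 264.417 m.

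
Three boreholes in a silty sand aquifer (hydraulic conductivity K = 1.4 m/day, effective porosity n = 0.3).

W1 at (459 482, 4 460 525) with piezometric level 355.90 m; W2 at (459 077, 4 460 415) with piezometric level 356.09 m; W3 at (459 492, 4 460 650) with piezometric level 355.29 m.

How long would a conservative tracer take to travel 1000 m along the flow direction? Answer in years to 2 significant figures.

120 years

With h = a·x + b·y + c and W1 as origin, the differences give:
  (-405)·a + (-110)·b = +0.19
  10·a + 125·b = -0.61
Eliminate b (×125 and ×(-110), subtract): -49525·a = -43.350 → a = ∂h/∂x = +0.0008753
Back-substitute: b = ∂h/∂y = -0.004950.
|∇h| = √(0.0008753² + -0.004950²) = 0.005027
Seepage velocity v = K·i/n = 1.4 × 0.005027 / 0.3 = 0.02346 m/day.
t = 1000 / 0.02346 = 4.263e+04 days = 117 years.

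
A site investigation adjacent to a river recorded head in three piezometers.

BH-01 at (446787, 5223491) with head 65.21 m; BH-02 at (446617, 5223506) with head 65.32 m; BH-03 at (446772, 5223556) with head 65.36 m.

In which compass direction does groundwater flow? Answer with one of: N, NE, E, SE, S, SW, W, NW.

S

Three-point gradient (reference BH-01): Δ to BH-02 = (-170, 15, +0.11), Δ to BH-03 = (-15, 65, +0.15).
∂h/∂x = -0.0004527, ∂h/∂y = +0.002203 (det = -10825).
Flow = −∇h = (+0.0004527 east, -0.002203 north), which points south.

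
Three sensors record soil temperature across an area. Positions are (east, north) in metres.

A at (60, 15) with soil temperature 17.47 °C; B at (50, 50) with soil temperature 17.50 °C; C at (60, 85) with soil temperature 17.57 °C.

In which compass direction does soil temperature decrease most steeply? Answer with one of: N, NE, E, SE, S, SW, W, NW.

SW

Taking A as reference: B−A = (-10, 35, +0.03); C−A = (0, 70, +0.10).
Solve a·Δx + b·Δy = ΔT: det = (-10)·70 − 0·35 = -700.
∂T/∂x = [(+0.03)·70 − (+0.10)·35] / -700 = +0.002000
∂T/∂y = [(-10)·(+0.10) − 0·(+0.03)] / -700 = +0.001429
Steepest decrease is along −∇f = (-0.002000 E, -0.001429 N) → southwest.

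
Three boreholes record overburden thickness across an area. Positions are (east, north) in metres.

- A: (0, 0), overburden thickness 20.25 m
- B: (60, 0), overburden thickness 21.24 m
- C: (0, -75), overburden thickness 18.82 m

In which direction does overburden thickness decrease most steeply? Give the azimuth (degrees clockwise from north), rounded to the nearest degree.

221°

∂d/∂x = (21.24 − 20.25) / (60 − 0) = +0.01650
∂d/∂y = (18.82 − 20.25) / (-75 − 0) = +0.01907
Steepest decrease is along −∇f: components (-0.01650 E, -0.01907 N).
Azimuth = atan2(-0.01650, -0.01907) = 220.9° ≈ 221°.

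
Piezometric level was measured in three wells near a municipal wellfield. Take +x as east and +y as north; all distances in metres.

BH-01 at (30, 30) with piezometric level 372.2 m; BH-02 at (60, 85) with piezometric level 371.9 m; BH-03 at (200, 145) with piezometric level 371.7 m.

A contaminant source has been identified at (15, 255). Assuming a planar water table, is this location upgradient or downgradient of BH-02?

downgradient

With h = a·x + b·y + c and BH-01 as origin, the differences give:
  30·a + 55·b = -0.3
  170·a + 115·b = -0.5
Eliminate b (×115 and ×55, subtract): -5900·a = -7.00 → a = ∂h/∂x = +0.001186
Back-substitute: b = ∂h/∂y = -0.006102.
Head at (15, 255) = 372.2 + (+0.001186)·(-15) + (-0.006102)·(225) = 370.81 m.
That is lower than the 371.9 m at BH-02, so the point is downgradient.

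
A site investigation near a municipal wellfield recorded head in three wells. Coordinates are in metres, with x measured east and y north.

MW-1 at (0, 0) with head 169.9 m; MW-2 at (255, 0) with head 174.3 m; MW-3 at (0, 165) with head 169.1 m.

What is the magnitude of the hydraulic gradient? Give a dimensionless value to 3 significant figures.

0.0179

∂h/∂x = (174.3 − 169.9) / (255 − 0) = +0.01725
∂h/∂y = (169.1 − 169.9) / (165 − 0) = -0.004848
|∇h| = √(0.01725² + -0.004848²) = 0.01792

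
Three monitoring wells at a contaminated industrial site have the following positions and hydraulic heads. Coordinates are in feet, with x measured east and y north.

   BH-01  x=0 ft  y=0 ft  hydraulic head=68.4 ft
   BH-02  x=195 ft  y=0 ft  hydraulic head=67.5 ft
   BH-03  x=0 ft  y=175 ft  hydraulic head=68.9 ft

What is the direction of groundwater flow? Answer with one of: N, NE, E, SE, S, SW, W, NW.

SE

∂h/∂x = (67.5 − 68.4) / (195 − 0) = -0.004615
∂h/∂y = (68.9 − 68.4) / (175 − 0) = +0.002857
Flow = −∇h = (+0.004615 east, -0.002857 north), which points southeast.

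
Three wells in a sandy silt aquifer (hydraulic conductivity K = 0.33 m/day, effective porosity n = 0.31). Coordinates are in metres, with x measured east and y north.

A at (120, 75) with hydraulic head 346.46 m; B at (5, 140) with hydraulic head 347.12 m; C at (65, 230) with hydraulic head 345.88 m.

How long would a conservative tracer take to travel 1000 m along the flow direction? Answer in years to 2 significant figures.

210 years

Taking A as reference: B−A = (-115, 65, +0.66); C−A = (-55, 155, -0.58).
Solve a·Δx + b·Δy = Δh: det = (-115)·155 − (-55)·65 = -14250.
∂h/∂x = [(+0.66)·155 − (-0.58)·65] / -14250 = -0.009825
∂h/∂y = [(-115)·(-0.58) − (-55)·(+0.66)] / -14250 = -0.007228
|∇h| = √(-0.009825² + -0.007228²) = 0.0122
Seepage velocity v = K·i/n = 0.33 × 0.0122 / 0.31 = 0.01299 m/day.
t = 1000 / 0.01299 = 7.698e+04 days = 211 years.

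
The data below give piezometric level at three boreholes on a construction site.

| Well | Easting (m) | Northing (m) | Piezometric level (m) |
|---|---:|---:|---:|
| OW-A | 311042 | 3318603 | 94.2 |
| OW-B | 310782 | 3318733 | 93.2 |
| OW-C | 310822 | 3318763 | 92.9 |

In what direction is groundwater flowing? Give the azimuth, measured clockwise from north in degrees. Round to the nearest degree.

With h = a·x + b·y + c and OW-A as origin, the differences give:
  (-260)·a + 130·b = -1.0
  (-220)·a + 160·b = -1.3
Eliminate b (×160 and ×130, subtract): -13000·a = 9.00 → a = ∂h/∂x = -0.0006923
Back-substitute: b = ∂h/∂y = -0.009077.
Flow direction (−∇h) has components (+0.0006923 E, +0.009077 N).
Azimuth = atan2(E, N) = atan2(+0.0006923, +0.009077) = 4.4° ≈ 004°.

004°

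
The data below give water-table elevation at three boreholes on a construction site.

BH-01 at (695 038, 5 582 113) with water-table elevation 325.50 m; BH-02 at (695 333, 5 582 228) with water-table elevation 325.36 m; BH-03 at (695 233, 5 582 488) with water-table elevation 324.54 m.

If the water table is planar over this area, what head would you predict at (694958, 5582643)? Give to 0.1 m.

323.9 m

Differences from BH-01: to BH-02 (Δx, Δy, Δh) = (295, 115, -0.14); to BH-03 = (195, 375, -0.96).
Solve a·Δx + b·Δy = Δh: det = 295·375 − 195·115 = 88200.
∂h/∂x = [(-0.14)·375 − (-0.96)·115] / 88200 = +0.0006565
∂h/∂y = [295·(-0.96) − 195·(-0.14)] / 88200 = -0.002901
h(694958, 5582643) = 325.50 + (+0.0006565)·(-80) + (-0.002901)·(530) = 325.50 -0.053 -1.538 = 323.910 m.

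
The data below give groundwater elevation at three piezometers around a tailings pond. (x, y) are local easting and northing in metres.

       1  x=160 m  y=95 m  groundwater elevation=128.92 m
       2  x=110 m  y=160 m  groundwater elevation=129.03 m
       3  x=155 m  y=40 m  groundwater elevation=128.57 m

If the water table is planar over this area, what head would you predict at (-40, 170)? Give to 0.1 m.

128.3 m

Differences from 1: to 2 (Δx, Δy, Δh) = (-50, 65, +0.11); to 3 = (-5, -55, -0.35).
Solve a·Δx + b·Δy = Δh: det = (-50)·(-55) − (-5)·65 = 3075.
∂h/∂x = [(+0.11)·(-55) − (-0.35)·65] / 3075 = +0.005431
∂h/∂y = [(-50)·(-0.35) − (-5)·(+0.11)] / 3075 = +0.005870
h(-40, 170) = 128.92 + (+0.005431)·(-200) + (+0.005870)·(75) = 128.92 -1.086 +0.440 = 128.274 m.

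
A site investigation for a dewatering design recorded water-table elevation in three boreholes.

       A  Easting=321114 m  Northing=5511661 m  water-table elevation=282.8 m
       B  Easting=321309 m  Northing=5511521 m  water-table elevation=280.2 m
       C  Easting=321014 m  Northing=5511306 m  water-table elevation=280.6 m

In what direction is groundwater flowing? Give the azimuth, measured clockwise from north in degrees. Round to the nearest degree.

With h = a·x + b·y + c and A as origin, the differences give:
  195·a + (-140)·b = -2.6
  (-100)·a + (-355)·b = -2.2
Eliminate b (×(-355) and ×(-140), subtract): -83225·a = 615.00 → a = ∂h/∂x = -0.007390
Back-substitute: b = ∂h/∂y = +0.008279.
Flow direction (−∇h) has components (+0.007390 E, -0.008279 N).
Azimuth = atan2(E, N) = atan2(+0.007390, -0.008279) = 138.2° ≈ 138°.

138°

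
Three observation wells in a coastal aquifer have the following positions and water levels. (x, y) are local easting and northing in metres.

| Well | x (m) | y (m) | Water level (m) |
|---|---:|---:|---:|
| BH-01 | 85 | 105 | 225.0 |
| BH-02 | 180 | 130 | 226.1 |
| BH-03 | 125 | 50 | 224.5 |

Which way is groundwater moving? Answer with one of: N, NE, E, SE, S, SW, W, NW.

With h = a·x + b·y + c and BH-01 as origin, the differences give:
  95·a + 25·b = +1.1
  40·a + (-55)·b = -0.5
Eliminate b (×(-55) and ×25, subtract): -6225·a = -48.00 → a = ∂h/∂x = +0.007711
Back-substitute: b = ∂h/∂y = +0.01470.
Flow = −∇h = (-0.007711 east, -0.01470 north), which points southwest.

SW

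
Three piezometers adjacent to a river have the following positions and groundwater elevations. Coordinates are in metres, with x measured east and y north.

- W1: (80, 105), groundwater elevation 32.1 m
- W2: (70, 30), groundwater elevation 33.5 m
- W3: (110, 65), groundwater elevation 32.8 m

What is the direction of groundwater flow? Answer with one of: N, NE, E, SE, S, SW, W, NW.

Taking W1 as reference: W2−W1 = (-10, -75, +1.4); W3−W1 = (30, -40, +0.7).
Solve a·Δx + b·Δy = Δh: det = (-10)·(-40) − 30·(-75) = 2650.
∂h/∂x = [(+1.4)·(-40) − (+0.7)·(-75)] / 2650 = -0.001321
∂h/∂y = [(-10)·(+0.7) − 30·(+1.4)] / 2650 = -0.01849
Flow = −∇h = (+0.001321 east, +0.01849 north), which points north.

N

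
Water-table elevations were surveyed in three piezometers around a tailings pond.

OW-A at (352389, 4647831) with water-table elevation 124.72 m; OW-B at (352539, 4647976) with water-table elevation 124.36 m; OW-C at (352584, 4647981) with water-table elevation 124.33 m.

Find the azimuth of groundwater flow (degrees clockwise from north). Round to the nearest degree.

Differences from OW-A: to OW-B (Δx, Δy, Δh) = (150, 145, -0.36); to OW-C = (195, 150, -0.39).
Solve a·Δx + b·Δy = Δh: det = 150·150 − 195·145 = -5775.
∂h/∂x = [(-0.36)·150 − (-0.39)·145] / -5775 = -0.0004416
∂h/∂y = [150·(-0.39) − 195·(-0.36)] / -5775 = -0.002026
Flow direction (−∇h) has components (+0.0004416 E, +0.002026 N).
Azimuth = atan2(E, N) = atan2(+0.0004416, +0.002026) = 12.3° ≈ 012°.

012°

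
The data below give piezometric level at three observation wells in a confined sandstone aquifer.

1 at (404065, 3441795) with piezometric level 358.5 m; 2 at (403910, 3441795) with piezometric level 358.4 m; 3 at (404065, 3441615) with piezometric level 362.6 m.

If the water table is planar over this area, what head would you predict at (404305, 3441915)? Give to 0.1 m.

355.9 m

∂h/∂x = (358.4 − 358.5) / (403910 − 404065) = +0.0006452
∂h/∂y = (362.6 − 358.5) / (3441615 − 3441795) = -0.02278
h(404305, 3441915) = 358.5 + (+0.0006452)·(240) + (-0.02278)·(120) = 358.5 +0.155 -2.733 = 355.922 m.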